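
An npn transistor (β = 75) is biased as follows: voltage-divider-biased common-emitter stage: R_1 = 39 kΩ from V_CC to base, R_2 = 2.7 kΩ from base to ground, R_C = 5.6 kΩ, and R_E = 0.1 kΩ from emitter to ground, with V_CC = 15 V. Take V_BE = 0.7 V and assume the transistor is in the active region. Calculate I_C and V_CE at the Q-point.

Thevenize the base divider: V_Th = V_CC·R_2/(R_1+R_2) = 15×2.7/41.7 = 0.971 V, R_Th = R_1‖R_2 = 2.53 kΩ.
Base-emitter loop: V_Th = I_B·R_Th + V_BE + (β+1)I_B·R_E, so I_B = (0.971 − 0.7) / (2.53 + 76×0.1) = 0.0268 mA.
I_C = β·I_B = 75×0.0268 = 2.01 mA, and I_E = (β+1)I_B = 2.04 mA.
V_CE = V_CC − I_C·R_C − I_E·R_E = 15 − 2.01×5.6 − 2.04×0.1 = 3.55 V.
V_CE = 3.55 V > 0.2 V confirms active-region operation.

I_C ≈ 2 mA, V_CE ≈ 3.5 V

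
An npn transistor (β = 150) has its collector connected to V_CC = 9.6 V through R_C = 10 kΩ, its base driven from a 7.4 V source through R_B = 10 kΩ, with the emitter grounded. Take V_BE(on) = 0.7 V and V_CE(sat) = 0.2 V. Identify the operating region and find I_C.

Assume active: I_B = (7.4 − 0.7)/10 = 0.67 mA, giving I_C = β·I_B = 100 mA.
But then V_CE = 9.6 − 100×10 = -995 V < V_CE(sat) = 0.2 V — impossible in the active region.
So the transistor is saturated. With V_CE = 0.2 V, I_C = (V_CC − 0.2)/R_C = 9.4/10 = 0.94 mA.
Check: β·I_B = 100 mA > I_C = 0.94 mA, confirming saturation.

saturation; I_C ≈ 0.94 mA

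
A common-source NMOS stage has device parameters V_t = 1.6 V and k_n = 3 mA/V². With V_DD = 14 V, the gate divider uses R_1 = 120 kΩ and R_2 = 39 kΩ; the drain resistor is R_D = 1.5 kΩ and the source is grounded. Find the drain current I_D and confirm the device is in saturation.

V_G = V_DD·R_2/(R_1+R_2) = 14×39/159 = 3.43 V. With the source grounded, V_GS = V_G = 3.43 V.
Assume saturation: I_D = (k_n/2)(V_GS − V_t)² = (3/2)×(3.43 − 1.6)² = 1.5×1.83² = 5.05 mA.
V_DS = V_DD − I_D·R_D = 14 − 5.05×1.5 = 6.43 V.
Saturation requires V_DS ≥ V_GS − V_t = 1.83 V; 6.43 ≥ 1.83 ✓.

I_D ≈ 5 mA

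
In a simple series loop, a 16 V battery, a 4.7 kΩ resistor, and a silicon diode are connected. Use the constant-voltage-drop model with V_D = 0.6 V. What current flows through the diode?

KVL around the loop: 16 = V_D + I·R = 0.6 + I × 4.7 kΩ.
So I = (16 − 0.6) / 4.7 kΩ = 15.4 / 4.7 = 3.28 mA.

I ≈ 3.3 mA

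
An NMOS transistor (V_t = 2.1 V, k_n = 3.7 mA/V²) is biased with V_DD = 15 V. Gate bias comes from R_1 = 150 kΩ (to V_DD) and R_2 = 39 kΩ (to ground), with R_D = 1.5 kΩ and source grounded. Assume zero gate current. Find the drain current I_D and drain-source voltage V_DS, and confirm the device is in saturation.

I_D ≈ 1.8 mA, V_DS ≈ 12 V

V_G = V_DD·R_2/(R_1+R_2) = 15×39/189 = 3.1 V. With the source grounded, V_GS = V_G = 3.1 V.
Assume saturation: I_D = (k_n/2)(V_GS − V_t)² = (3.7/2)×(3.1 − 2.1)² = 1.85×0.995² = 1.83 mA.
V_DS = V_DD − I_D·R_D = 15 − 1.83×1.5 = 12.3 V.
Saturation requires V_DS ≥ V_GS − V_t = 0.995 V; 12.3 ≥ 0.995 ✓.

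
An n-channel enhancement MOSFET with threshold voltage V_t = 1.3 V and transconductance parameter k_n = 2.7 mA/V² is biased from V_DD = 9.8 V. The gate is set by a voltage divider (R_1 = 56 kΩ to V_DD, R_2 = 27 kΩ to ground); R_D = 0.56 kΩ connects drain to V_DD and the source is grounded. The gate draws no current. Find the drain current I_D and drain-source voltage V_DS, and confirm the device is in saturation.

V_G = V_DD·R_2/(R_1+R_2) = 9.8×27/83 = 3.19 V. With the source grounded, V_GS = V_G = 3.19 V.
Assume saturation: I_D = (k_n/2)(V_GS − V_t)² = (2.7/2)×(3.19 − 1.3)² = 1.35×1.89² = 4.81 mA.
V_DS = V_DD − I_D·R_D = 9.8 − 4.81×0.56 = 7.11 V.
Saturation requires V_DS ≥ V_GS − V_t = 1.89 V; 7.11 ≥ 1.89 ✓.

I_D ≈ 4.8 mA, V_DS ≈ 7.1 V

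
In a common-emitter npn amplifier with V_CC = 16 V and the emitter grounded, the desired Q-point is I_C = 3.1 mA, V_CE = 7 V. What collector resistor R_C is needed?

R_C ≈ 2.9 kΩ

Collector loop: V_CC = I_C·R_C + V_CE.
R_C = (V_CC − V_CE)/I_C = (16 − 7)/3.1 = 2.9 kΩ.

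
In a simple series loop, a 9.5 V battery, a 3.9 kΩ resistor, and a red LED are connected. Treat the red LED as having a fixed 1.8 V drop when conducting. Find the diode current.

I ≈ 2 mA

KVL around the loop: 9.5 = V_D + I·R = 1.8 + I × 3.9 kΩ.
So I = (9.5 − 1.8) / 3.9 kΩ = 7.7 / 3.9 = 1.97 mA.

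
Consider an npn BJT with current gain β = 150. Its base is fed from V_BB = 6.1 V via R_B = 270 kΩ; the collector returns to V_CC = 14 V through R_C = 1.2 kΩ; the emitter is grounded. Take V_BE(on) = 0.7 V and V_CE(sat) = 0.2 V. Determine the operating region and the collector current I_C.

Assume active. Base-emitter loop: I_B = (V_BB − V_BE)/R_B = (6.1 − 0.7)/270 = 0.02 mA.
I_C = β·I_B = 150×0.02 = 3 mA.
V_CE = V_CC − I_C·R_C = 14 − 3×1.2 = 10.4 V > V_CE(sat), so the active-region assumption holds.

active; I_C ≈ 3 mA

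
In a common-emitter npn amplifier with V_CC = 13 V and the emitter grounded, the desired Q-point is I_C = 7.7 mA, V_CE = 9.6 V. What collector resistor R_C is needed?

R_C ≈ 0.44 kΩ

Collector loop: V_CC = I_C·R_C + V_CE.
R_C = (V_CC − V_CE)/I_C = (13 − 9.6)/7.7 = 0.442 kΩ.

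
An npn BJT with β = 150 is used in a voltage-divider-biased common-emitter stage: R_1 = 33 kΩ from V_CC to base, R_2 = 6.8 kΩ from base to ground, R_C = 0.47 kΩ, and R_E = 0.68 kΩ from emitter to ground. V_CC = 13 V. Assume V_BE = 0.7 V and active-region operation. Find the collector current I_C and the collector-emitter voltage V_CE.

Thevenize the base divider: V_Th = V_CC·R_2/(R_1+R_2) = 13×6.8/39.8 = 2.22 V, R_Th = R_1‖R_2 = 5.64 kΩ.
Base-emitter loop: V_Th = I_B·R_Th + V_BE + (β+1)I_B·R_E, so I_B = (2.22 − 0.7) / (5.64 + 151×0.68) = 0.014 mA.
I_C = β·I_B = 150×0.014 = 2.11 mA, and I_E = (β+1)I_B = 2.12 mA.
V_CE = V_CC − I_C·R_C − I_E·R_E = 13 − 2.11×0.47 − 2.12×0.68 = 10.6 V.
V_CE = 10.6 V > 0.2 V confirms active-region operation.

I_C ≈ 2.1 mA, V_CE ≈ 11 V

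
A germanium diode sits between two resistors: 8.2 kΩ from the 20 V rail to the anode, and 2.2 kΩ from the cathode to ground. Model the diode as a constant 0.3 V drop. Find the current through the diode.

The two resistors are in series with the diode, so KVL gives 20 = I·8.2 + 0.3 + I·2.2.
I = (20 − 0.3) / (8.2 + 2.2) kΩ = 19.7 / 10.4 = 1.89 mA.

I ≈ 1.9 mA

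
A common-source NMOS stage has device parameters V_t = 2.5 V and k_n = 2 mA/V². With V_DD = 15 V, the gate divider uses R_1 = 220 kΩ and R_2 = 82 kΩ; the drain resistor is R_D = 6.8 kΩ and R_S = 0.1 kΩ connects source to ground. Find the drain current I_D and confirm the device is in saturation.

I_D ≈ 1.9 mA

V_G = V_DD·R_2/(R_1+R_2) = 15×82/302 = 4.07 V.
Assume saturation: I_D = (k_n/2)(V_GS − V_t)² with V_GS = V_G − I_D·R_S = 4.07 − 0.1·I_D.
Substituting gives 0.01·I_D² − 1.31·I_D + 2.47 = 0, with roots I_D = 1.91 or 130 mA.
The root I_D = 130 mA gives V_GS = -8.88 V ≤ V_t, so take I_D = 1.91 mA.
Then V_GS = 3.88 V and V_DS = V_DD − I_D(R_D+R_S) = 15 − 1.91×6.9 = 1.82 V.
Saturation requires V_DS ≥ V_GS − V_t = 1.38 V; 1.82 ≥ 1.38 ✓.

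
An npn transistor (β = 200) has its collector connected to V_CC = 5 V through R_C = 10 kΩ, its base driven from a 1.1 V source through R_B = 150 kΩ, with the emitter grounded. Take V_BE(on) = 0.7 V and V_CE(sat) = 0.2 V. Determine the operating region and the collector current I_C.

Assume active: I_B = (1.1 − 0.7)/150 = 0.00267 mA, giving I_C = β·I_B = 0.533 mA.
But then V_CE = 5 − 0.533×10 = -0.333 V < V_CE(sat) = 0.2 V — impossible in the active region.
So the transistor is saturated. With V_CE = 0.2 V, I_C = (V_CC − 0.2)/R_C = 4.8/10 = 0.48 mA.
Check: β·I_B = 0.533 mA > I_C = 0.48 mA, confirming saturation.

saturation; I_C ≈ 0.48 mA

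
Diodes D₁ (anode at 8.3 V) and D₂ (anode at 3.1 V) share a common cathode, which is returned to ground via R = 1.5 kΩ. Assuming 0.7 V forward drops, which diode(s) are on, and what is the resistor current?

Assume both conduct. Then node N would need to be at both 8.3−0.7 = 7.6 V and 3.1−0.7 = 2.4 V, which is impossible.
Assume only D₁ conducts: V_N = 8.3 − 0.7 = 7.6 V, so I_R = 7.6/1.5 = 5.07 mA.
Check D₂: its anode-to-cathode voltage is 3.1 − 7.6 = -4.5 V < 0.7 V, so it is off. The assumption is consistent.

Only D₁ conducts; I_R ≈ 5.1 mA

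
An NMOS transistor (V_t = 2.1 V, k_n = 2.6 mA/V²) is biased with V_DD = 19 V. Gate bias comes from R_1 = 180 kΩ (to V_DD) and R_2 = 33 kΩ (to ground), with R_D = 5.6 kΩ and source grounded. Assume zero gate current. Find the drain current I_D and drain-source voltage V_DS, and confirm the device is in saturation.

V_G = V_DD·R_2/(R_1+R_2) = 19×33/213 = 2.94 V. With the source grounded, V_GS = V_G = 2.94 V.
Assume saturation: I_D = (k_n/2)(V_GS − V_t)² = (2.6/2)×(2.94 − 2.1)² = 1.3×0.844² = 0.925 mA.
V_DS = V_DD − I_D·R_D = 19 − 0.925×5.6 = 13.8 V.
Saturation requires V_DS ≥ V_GS − V_t = 0.844 V; 13.8 ≥ 0.844 ✓.

I_D ≈ 0.93 mA, V_DS ≈ 14 V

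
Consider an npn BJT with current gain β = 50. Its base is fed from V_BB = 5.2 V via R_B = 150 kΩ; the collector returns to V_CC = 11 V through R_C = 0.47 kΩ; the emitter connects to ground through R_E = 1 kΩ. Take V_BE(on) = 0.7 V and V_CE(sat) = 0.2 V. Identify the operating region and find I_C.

Assume active. Base-emitter loop: I_B = (V_BB − V_BE)/(R_B + (β+1)R_E) = (5.2 − 0.7)/(150 + 51×1) = 0.0224 mA.
I_C = β·I_B = 50×0.0224 = 1.12 mA.
V_CE = V_CC − I_C·R_C − I_E·R_E = 11 − 1.12×0.47 − 1.14×1 = 9.33 V > V_CE(sat), so the active-region assumption holds.

active; I_C ≈ 1.1 mA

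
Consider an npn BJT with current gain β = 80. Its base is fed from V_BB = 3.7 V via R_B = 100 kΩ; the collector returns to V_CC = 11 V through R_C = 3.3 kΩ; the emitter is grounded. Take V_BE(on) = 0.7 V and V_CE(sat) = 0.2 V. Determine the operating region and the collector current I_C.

Assume active. Base-emitter loop: I_B = (V_BB − V_BE)/R_B = (3.7 − 0.7)/100 = 0.03 mA.
I_C = β·I_B = 80×0.03 = 2.4 mA.
V_CE = V_CC − I_C·R_C = 11 − 2.4×3.3 = 3.08 V > V_CE(sat), so the active-region assumption holds.

active; I_C ≈ 2.4 mA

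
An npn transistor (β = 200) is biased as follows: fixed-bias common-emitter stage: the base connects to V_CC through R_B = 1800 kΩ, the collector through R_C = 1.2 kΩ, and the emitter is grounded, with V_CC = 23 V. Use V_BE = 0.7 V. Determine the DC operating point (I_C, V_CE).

Base loop: V_CC = I_B·R_B + V_BE, so I_B = (23 − 0.7)/1800 kΩ = 0.0124 mA.
In the active region I_C = β·I_B = 200 × 0.0124 = 2.48 mA.
Collector loop: V_CE = V_CC − I_C·R_C = 23 − 2.48×1.2 = 20 V.
Since V_CE = 20 V > V_CE(sat) ≈ 0.2 V, the transistor is in the active region as assumed.

I_C ≈ 2.5 mA, V_CE ≈ 20 V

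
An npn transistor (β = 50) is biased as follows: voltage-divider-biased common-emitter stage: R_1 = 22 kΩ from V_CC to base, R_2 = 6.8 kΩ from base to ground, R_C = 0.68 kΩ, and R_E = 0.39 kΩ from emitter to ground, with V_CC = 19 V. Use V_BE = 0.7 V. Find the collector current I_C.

Thevenize the base divider: V_Th = V_CC·R_2/(R_1+R_2) = 19×6.8/28.8 = 4.49 V, R_Th = R_1‖R_2 = 5.19 kΩ.
Base-emitter loop: V_Th = I_B·R_Th + V_BE + (β+1)I_B·R_E, so I_B = (4.49 − 0.7) / (5.19 + 51×0.39) = 0.151 mA.
I_C = β·I_B = 50×0.151 = 7.55 mA, and I_E = (β+1)I_B = 7.7 mA.
V_CE = V_CC − I_C·R_C − I_E·R_E = 19 − 7.55×0.68 − 7.7×0.39 = 10.9 V.
V_CE = 10.9 V > 0.2 V confirms active-region operation.

I_C ≈ 7.5 mA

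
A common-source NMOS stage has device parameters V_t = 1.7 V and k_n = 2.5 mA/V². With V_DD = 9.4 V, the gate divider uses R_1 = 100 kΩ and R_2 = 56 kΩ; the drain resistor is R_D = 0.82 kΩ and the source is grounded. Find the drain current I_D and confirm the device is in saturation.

V_G = V_DD·R_2/(R_1+R_2) = 9.4×56/156 = 3.37 V. With the source grounded, V_GS = V_G = 3.37 V.
Assume saturation: I_D = (k_n/2)(V_GS − V_t)² = (2.5/2)×(3.37 − 1.7)² = 1.25×1.67² = 3.5 mA.
V_DS = V_DD − I_D·R_D = 9.4 − 3.5×0.82 = 6.53 V.
Saturation requires V_DS ≥ V_GS − V_t = 1.67 V; 6.53 ≥ 1.67 ✓.

I_D ≈ 3.5 mA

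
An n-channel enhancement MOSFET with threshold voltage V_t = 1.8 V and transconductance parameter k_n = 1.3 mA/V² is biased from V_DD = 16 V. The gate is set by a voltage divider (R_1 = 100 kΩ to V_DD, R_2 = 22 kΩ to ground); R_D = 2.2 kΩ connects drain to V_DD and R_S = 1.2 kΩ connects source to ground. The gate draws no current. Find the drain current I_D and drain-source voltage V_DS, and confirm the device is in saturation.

V_G = V_DD·R_2/(R_1+R_2) = 16×22/122 = 2.89 V.
Assume saturation: I_D = (k_n/2)(V_GS − V_t)² with V_GS = V_G − I_D·R_S = 2.89 − 1.2·I_D.
Substituting gives 0.936·I_D² − 2.69·I_D + 0.766 = 0, with roots I_D = 0.32 or 2.56 mA.
The root I_D = 2.56 mA gives V_GS = -0.184 V ≤ V_t, so take I_D = 0.32 mA.
Then V_GS = 2.5 V and V_DS = V_DD − I_D(R_D+R_S) = 16 − 0.32×3.4 = 14.9 V.
Saturation requires V_DS ≥ V_GS − V_t = 0.701 V; 14.9 ≥ 0.701 ✓.

I_D ≈ 0.32 mA, V_DS ≈ 15 V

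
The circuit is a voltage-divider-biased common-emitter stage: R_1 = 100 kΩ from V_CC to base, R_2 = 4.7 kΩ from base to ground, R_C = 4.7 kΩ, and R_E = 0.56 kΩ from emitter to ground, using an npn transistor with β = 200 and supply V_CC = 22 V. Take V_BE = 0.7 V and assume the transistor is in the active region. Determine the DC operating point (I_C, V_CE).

I_C ≈ 0.49 mA, V_CE ≈ 19 V

Thevenize the base divider: V_Th = V_CC·R_2/(R_1+R_2) = 22×4.7/105 = 0.988 V, R_Th = R_1‖R_2 = 4.49 kΩ.
Base-emitter loop: V_Th = I_B·R_Th + V_BE + (β+1)I_B·R_E, so I_B = (0.988 − 0.7) / (4.49 + 201×0.56) = 0.00246 mA.
I_C = β·I_B = 200×0.00246 = 0.491 mA, and I_E = (β+1)I_B = 0.494 mA.
V_CE = V_CC − I_C·R_C − I_E·R_E = 22 − 0.491×4.7 − 0.494×0.56 = 19.4 V.
V_CE = 19.4 V > 0.2 V confirms active-region operation.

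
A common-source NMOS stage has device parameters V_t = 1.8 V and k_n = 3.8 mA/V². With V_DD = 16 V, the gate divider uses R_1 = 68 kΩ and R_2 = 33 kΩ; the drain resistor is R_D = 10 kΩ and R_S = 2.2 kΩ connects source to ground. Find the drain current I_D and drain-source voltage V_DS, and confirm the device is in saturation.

V_G = V_DD·R_2/(R_1+R_2) = 16×33/101 = 5.23 V.
Assume saturation: I_D = (k_n/2)(V_GS − V_t)² with V_GS = V_G − I_D·R_S = 5.23 − 2.2·I_D.
Substituting gives 9.2·I_D² − 29.7·I_D + 22.3 = 0, with roots I_D = 1.2 or 2.03 mA.
The root I_D = 2.03 mA gives V_GS = 0.767 V ≤ V_t, so take I_D = 1.2 mA.
Then V_GS = 2.59 V and V_DS = V_DD − I_D(R_D+R_S) = 16 − 1.2×12.2 = 1.39 V.
Saturation requires V_DS ≥ V_GS − V_t = 0.794 V; 1.39 ≥ 0.794 ✓.

I_D ≈ 1.2 mA, V_DS ≈ 1.4 V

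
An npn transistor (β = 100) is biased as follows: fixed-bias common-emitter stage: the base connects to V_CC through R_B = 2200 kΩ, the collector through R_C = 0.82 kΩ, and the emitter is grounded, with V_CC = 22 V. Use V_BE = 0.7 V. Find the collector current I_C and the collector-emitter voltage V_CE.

I_C ≈ 0.97 mA, V_CE ≈ 21 V

Base loop: V_CC = I_B·R_B + V_BE, so I_B = (22 − 0.7)/2200 kΩ = 0.00968 mA.
In the active region I_C = β·I_B = 100 × 0.00968 = 0.968 mA.
Collector loop: V_CE = V_CC − I_C·R_C = 22 − 0.968×0.82 = 21.2 V.
Since V_CE = 21.2 V > V_CE(sat) ≈ 0.2 V, the transistor is in the active region as assumed.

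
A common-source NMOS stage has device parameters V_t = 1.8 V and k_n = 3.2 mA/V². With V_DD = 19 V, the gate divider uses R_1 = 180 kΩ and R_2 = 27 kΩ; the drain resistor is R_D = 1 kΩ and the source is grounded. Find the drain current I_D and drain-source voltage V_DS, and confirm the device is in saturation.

I_D ≈ 0.74 mA, V_DS ≈ 18 V

V_G = V_DD·R_2/(R_1+R_2) = 19×27/207 = 2.48 V. With the source grounded, V_GS = V_G = 2.48 V.
Assume saturation: I_D = (k_n/2)(V_GS − V_t)² = (3.2/2)×(2.48 − 1.8)² = 1.6×0.678² = 0.736 mA.
V_DS = V_DD − I_D·R_D = 19 − 0.736×1 = 18.3 V.
Saturation requires V_DS ≥ V_GS − V_t = 0.678 V; 18.3 ≥ 0.678 ✓.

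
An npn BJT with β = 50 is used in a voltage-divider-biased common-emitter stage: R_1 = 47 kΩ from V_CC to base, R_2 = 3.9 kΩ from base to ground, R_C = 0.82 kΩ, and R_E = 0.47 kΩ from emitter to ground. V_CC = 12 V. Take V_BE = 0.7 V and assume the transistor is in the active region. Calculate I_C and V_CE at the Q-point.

I_C ≈ 0.4 mA, V_CE ≈ 11 V

Thevenize the base divider: V_Th = V_CC·R_2/(R_1+R_2) = 12×3.9/50.9 = 0.919 V, R_Th = R_1‖R_2 = 3.6 kΩ.
Base-emitter loop: V_Th = I_B·R_Th + V_BE + (β+1)I_B·R_E, so I_B = (0.919 − 0.7) / (3.6 + 51×0.47) = 0.00796 mA.
I_C = β·I_B = 50×0.00796 = 0.398 mA, and I_E = (β+1)I_B = 0.406 mA.
V_CE = V_CC − I_C·R_C − I_E·R_E = 12 − 0.398×0.82 − 0.406×0.47 = 11.5 V.
V_CE = 11.5 V > 0.2 V confirms active-region operation.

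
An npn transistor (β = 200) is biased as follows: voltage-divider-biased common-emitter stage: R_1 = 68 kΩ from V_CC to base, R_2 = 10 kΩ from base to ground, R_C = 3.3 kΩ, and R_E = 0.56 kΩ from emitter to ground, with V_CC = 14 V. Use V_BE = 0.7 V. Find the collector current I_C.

I_C ≈ 1.8 mA

Thevenize the base divider: V_Th = V_CC·R_2/(R_1+R_2) = 14×10/78 = 1.79 V, R_Th = R_1‖R_2 = 8.72 kΩ.
Base-emitter loop: V_Th = I_B·R_Th + V_BE + (β+1)I_B·R_E, so I_B = (1.79 − 0.7) / (8.72 + 201×0.56) = 0.00903 mA.
I_C = β·I_B = 200×0.00903 = 1.81 mA, and I_E = (β+1)I_B = 1.81 mA.
V_CE = V_CC − I_C·R_C − I_E·R_E = 14 − 1.81×3.3 − 1.81×0.56 = 7.03 V.
V_CE = 7.03 V > 0.2 V confirms active-region operation.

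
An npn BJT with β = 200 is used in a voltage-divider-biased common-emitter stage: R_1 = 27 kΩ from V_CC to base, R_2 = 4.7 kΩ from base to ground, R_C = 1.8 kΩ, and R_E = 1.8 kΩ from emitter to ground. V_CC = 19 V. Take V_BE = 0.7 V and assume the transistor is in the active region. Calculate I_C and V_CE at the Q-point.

I_C ≈ 1.2 mA, V_CE ≈ 15 V

Thevenize the base divider: V_Th = V_CC·R_2/(R_1+R_2) = 19×4.7/31.7 = 2.82 V, R_Th = R_1‖R_2 = 4 kΩ.
Base-emitter loop: V_Th = I_B·R_Th + V_BE + (β+1)I_B·R_E, so I_B = (2.82 − 0.7) / (4 + 201×1.8) = 0.00579 mA.
I_C = β·I_B = 200×0.00579 = 1.16 mA, and I_E = (β+1)I_B = 1.16 mA.
V_CE = V_CC − I_C·R_C − I_E·R_E = 19 − 1.16×1.8 − 1.16×1.8 = 14.8 V.
V_CE = 14.8 V > 0.2 V confirms active-region operation.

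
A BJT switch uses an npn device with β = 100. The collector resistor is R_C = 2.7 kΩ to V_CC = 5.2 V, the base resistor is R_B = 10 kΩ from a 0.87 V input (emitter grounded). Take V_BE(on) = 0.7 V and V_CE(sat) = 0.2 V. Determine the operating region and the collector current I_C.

Assume active. Base-emitter loop: I_B = (V_BB − V_BE)/R_B = (0.87 − 0.7)/10 = 0.017 mA.
I_C = β·I_B = 100×0.017 = 1.7 mA.
V_CE = V_CC − I_C·R_C = 5.2 − 1.7×2.7 = 0.61 V > V_CE(sat), so the active-region assumption holds.

active; I_C ≈ 1.7 mA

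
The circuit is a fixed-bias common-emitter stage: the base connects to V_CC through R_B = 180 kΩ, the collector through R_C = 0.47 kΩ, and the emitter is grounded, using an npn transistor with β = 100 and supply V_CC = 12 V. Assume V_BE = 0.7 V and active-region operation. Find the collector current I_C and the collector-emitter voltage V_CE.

Base loop: V_CC = I_B·R_B + V_BE, so I_B = (12 − 0.7)/180 kΩ = 0.0628 mA.
In the active region I_C = β·I_B = 100 × 0.0628 = 6.28 mA.
Collector loop: V_CE = V_CC − I_C·R_C = 12 − 6.28×0.47 = 9.05 V.
Since V_CE = 9.05 V > V_CE(sat) ≈ 0.2 V, the transistor is in the active region as assumed.

I_C ≈ 6.3 mA, V_CE ≈ 9 V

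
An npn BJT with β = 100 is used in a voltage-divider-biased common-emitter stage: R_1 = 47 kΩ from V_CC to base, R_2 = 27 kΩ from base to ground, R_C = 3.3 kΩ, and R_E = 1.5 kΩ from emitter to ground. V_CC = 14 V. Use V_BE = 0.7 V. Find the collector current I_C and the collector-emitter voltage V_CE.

Thevenize the base divider: V_Th = V_CC·R_2/(R_1+R_2) = 14×27/74 = 5.11 V, R_Th = R_1‖R_2 = 17.1 kΩ.
Base-emitter loop: V_Th = I_B·R_Th + V_BE + (β+1)I_B·R_E, so I_B = (5.11 − 0.7) / (17.1 + 101×1.5) = 0.0261 mA.
I_C = β·I_B = 100×0.0261 = 2.61 mA, and I_E = (β+1)I_B = 2.64 mA.
V_CE = V_CC − I_C·R_C − I_E·R_E = 14 − 2.61×3.3 − 2.64×1.5 = 1.41 V.
V_CE = 1.41 V > 0.2 V confirms active-region operation.

I_C ≈ 2.6 mA, V_CE ≈ 1.4 V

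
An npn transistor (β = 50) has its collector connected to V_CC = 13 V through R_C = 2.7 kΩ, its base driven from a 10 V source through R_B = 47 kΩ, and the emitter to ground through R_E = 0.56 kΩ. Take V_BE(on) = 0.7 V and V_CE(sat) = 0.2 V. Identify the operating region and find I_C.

Assume active: I_B = (10 − 0.7)/(47 + 51×0.56) = 0.123 mA, I_C = β·I_B = 6.15 mA.
Then V_CE = 13 − 6.15×2.7 − 6.28×0.56 = -7.13 V < 0.2 V — the active assumption fails.
Re-solve with V_CE = 0.2 V. KCL at the emitter: V_E/R_E = (V_BB−0.7−V_E)/R_B + (V_CC−0.2−V_E)/R_C, giving V_E = 2.27 V.
I_C = (V_CC − 0.2 − V_E)/R_C = (12.8 − 2.27)/2.7 = 3.9 mA.
Check: I_B = (9.3 − 2.27)/47 = 0.15 mA, and β·I_B = 7.48 mA > I_C, confirming saturation.

saturation; I_C ≈ 3.9 mA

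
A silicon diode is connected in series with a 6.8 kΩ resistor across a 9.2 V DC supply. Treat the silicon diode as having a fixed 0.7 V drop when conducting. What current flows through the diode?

KVL around the loop: 9.2 = V_D + I·R = 0.7 + I × 6.8 kΩ.
So I = (9.2 − 0.7) / 6.8 kΩ = 8.5 / 6.8 = 1.25 mA.

I ≈ 1.2 mA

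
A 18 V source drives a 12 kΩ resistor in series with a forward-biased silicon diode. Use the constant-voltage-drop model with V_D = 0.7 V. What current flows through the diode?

KVL around the loop: 18 = V_D + I·R = 0.7 + I × 12 kΩ.
So I = (18 − 0.7) / 12 kΩ = 17.3 / 12 = 1.44 mA.

I ≈ 1.4 mA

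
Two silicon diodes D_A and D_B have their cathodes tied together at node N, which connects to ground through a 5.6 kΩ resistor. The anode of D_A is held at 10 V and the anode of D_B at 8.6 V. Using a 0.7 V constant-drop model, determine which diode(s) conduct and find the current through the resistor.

Only D_A conducts; I_R ≈ 1.7 mA

Assume both conduct. Then node N would need to be at both 10−0.7 = 9.3 V and 8.6−0.7 = 7.9 V, which is impossible.
Assume only D_A conducts: V_N = 10 − 0.7 = 9.3 V, so I_R = 9.3/5.6 = 1.66 mA.
Check D_B: its anode-to-cathode voltage is 8.6 − 9.3 = -0.7 V < 0.7 V, so it is off. The assumption is consistent.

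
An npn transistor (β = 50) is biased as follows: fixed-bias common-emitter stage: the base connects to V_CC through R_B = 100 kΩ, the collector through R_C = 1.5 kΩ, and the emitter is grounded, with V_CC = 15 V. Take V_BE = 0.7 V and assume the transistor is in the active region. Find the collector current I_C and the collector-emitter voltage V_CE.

I_C ≈ 7.2 mA, V_CE ≈ 4.3 V

Base loop: V_CC = I_B·R_B + V_BE, so I_B = (15 − 0.7)/100 kΩ = 0.143 mA.
In the active region I_C = β·I_B = 50 × 0.143 = 7.15 mA.
Collector loop: V_CE = V_CC − I_C·R_C = 15 − 7.15×1.5 = 4.27 V.
Since V_CE = 4.27 V > V_CE(sat) ≈ 0.2 V, the transistor is in the active region as assumed.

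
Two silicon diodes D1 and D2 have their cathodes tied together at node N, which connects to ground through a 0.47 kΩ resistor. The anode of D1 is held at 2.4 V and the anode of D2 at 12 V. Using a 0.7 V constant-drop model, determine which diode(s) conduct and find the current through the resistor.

Assume both conduct. Then node N would need to be at both 2.4−0.7 = 1.7 V and 12−0.7 = 11.3 V, which is impossible.
Assume only D2 conducts: V_N = 12 − 0.7 = 11.3 V, so I_R = 11.3/0.47 = 24 mA.
Check D1: its anode-to-cathode voltage is 2.4 − 11.3 = -8.9 V < 0.7 V, so it is off. The assumption is consistent.

Only D2 conducts; I_R ≈ 24 mA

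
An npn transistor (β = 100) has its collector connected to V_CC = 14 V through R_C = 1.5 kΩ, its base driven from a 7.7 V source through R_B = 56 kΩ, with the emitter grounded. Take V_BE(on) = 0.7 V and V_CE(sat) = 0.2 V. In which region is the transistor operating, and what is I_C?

Assume active: I_B = (7.7 − 0.7)/56 = 0.125 mA, giving I_C = β·I_B = 12.5 mA.
But then V_CE = 14 − 12.5×1.5 = -4.75 V < V_CE(sat) = 0.2 V — impossible in the active region.
So the transistor is saturated. With V_CE = 0.2 V, I_C = (V_CC − 0.2)/R_C = 13.8/1.5 = 9.2 mA.
Check: β·I_B = 12.5 mA > I_C = 9.2 mA, confirming saturation.

saturation; I_C ≈ 9.2 mA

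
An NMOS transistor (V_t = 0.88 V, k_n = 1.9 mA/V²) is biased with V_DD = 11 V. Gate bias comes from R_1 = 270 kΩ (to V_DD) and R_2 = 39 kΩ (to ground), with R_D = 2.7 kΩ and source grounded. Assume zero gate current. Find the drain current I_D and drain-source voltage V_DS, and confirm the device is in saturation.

I_D ≈ 0.25 mA, V_DS ≈ 10 V

V_G = V_DD·R_2/(R_1+R_2) = 11×39/309 = 1.39 V. With the source grounded, V_GS = V_G = 1.39 V.
Assume saturation: I_D = (k_n/2)(V_GS − V_t)² = (1.9/2)×(1.39 − 0.88)² = 0.95×0.508² = 0.245 mA.
V_DS = V_DD − I_D·R_D = 11 − 0.245×2.7 = 10.3 V.
Saturation requires V_DS ≥ V_GS − V_t = 0.508 V; 10.3 ≥ 0.508 ✓.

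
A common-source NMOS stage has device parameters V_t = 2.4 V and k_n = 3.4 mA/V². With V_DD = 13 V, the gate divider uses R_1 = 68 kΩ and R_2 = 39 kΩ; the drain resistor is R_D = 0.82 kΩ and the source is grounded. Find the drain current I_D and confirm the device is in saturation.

I_D ≈ 9.3 mA

V_G = V_DD·R_2/(R_1+R_2) = 13×39/107 = 4.74 V. With the source grounded, V_GS = V_G = 4.74 V.
Assume saturation: I_D = (k_n/2)(V_GS − V_t)² = (3.4/2)×(4.74 − 2.4)² = 1.7×2.34² = 9.3 mA.
V_DS = V_DD − I_D·R_D = 13 − 9.3×0.82 = 5.38 V.
Saturation requires V_DS ≥ V_GS − V_t = 2.34 V; 5.38 ≥ 2.34 ✓.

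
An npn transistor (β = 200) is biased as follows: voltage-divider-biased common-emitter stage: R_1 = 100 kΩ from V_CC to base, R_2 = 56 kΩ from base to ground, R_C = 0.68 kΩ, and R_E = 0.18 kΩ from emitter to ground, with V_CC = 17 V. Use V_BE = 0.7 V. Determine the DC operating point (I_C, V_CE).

I_C ≈ 15 mA, V_CE ≈ 4.1 V

Thevenize the base divider: V_Th = V_CC·R_2/(R_1+R_2) = 17×56/156 = 6.1 V, R_Th = R_1‖R_2 = 35.9 kΩ.
Base-emitter loop: V_Th = I_B·R_Th + V_BE + (β+1)I_B·R_E, so I_B = (6.1 − 0.7) / (35.9 + 201×0.18) = 0.075 mA.
I_C = β·I_B = 200×0.075 = 15 mA, and I_E = (β+1)I_B = 15.1 mA.
V_CE = V_CC − I_C·R_C − I_E·R_E = 17 − 15×0.68 − 15.1×0.18 = 4.09 V.
V_CE = 4.09 V > 0.2 V confirms active-region operation.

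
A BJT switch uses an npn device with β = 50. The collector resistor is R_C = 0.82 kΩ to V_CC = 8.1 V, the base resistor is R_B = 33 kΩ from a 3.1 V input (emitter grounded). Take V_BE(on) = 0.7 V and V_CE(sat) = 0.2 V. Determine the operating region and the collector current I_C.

Assume active. Base-emitter loop: I_B = (V_BB − V_BE)/R_B = (3.1 − 0.7)/33 = 0.0727 mA.
I_C = β·I_B = 50×0.0727 = 3.64 mA.
V_CE = V_CC − I_C·R_C = 8.1 − 3.64×0.82 = 5.12 V > V_CE(sat), so the active-region assumption holds.

active; I_C ≈ 3.6 mA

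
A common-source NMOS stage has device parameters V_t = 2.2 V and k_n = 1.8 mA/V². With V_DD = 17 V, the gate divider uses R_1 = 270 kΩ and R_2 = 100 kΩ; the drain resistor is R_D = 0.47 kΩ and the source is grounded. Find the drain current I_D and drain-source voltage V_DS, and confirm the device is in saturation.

V_G = V_DD·R_2/(R_1+R_2) = 17×100/370 = 4.59 V. With the source grounded, V_GS = V_G = 4.59 V.
Assume saturation: I_D = (k_n/2)(V_GS − V_t)² = (1.8/2)×(4.59 − 2.2)² = 0.9×2.39² = 5.16 mA.
V_DS = V_DD − I_D·R_D = 17 − 5.16×0.47 = 14.6 V.
Saturation requires V_DS ≥ V_GS − V_t = 2.39 V; 14.6 ≥ 2.39 ✓.

I_D ≈ 5.2 mA, V_DS ≈ 15 V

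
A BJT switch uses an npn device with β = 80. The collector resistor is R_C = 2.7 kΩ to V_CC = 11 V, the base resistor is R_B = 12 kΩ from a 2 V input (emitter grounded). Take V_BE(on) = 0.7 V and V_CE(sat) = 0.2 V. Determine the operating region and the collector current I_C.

Assume active: I_B = (2 − 0.7)/12 = 0.108 mA, giving I_C = β·I_B = 8.67 mA.
But then V_CE = 11 − 8.67×2.7 = -12.4 V < V_CE(sat) = 0.2 V — impossible in the active region.
So the transistor is saturated. With V_CE = 0.2 V, I_C = (V_CC − 0.2)/R_C = 10.8/2.7 = 4 mA.
Check: β·I_B = 8.67 mA > I_C = 4 mA, confirming saturation.

saturation; I_C ≈ 4 mA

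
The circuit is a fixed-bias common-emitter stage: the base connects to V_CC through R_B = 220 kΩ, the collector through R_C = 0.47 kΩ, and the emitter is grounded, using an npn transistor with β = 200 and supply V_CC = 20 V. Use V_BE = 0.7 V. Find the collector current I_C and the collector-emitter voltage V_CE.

I_C ≈ 18 mA, V_CE ≈ 12 V

Base loop: V_CC = I_B·R_B + V_BE, so I_B = (20 − 0.7)/220 kΩ = 0.0877 mA.
In the active region I_C = β·I_B = 200 × 0.0877 = 17.5 mA.
Collector loop: V_CE = V_CC − I_C·R_C = 20 − 17.5×0.47 = 11.8 V.
Since V_CE = 11.8 V > V_CE(sat) ≈ 0.2 V, the transistor is in the active region as assumed.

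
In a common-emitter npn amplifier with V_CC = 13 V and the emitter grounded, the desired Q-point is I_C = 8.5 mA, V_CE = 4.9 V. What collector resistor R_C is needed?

Collector loop: V_CC = I_C·R_C + V_CE.
R_C = (V_CC − V_CE)/I_C = (13 − 4.9)/8.5 = 0.953 kΩ.

R_C ≈ 0.95 kΩ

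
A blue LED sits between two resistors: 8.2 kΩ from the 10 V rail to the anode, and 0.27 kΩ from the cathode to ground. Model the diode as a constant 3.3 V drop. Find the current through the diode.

I ≈ 0.79 mA

The two resistors are in series with the diode, so KVL gives 10 = I·8.2 + 3.3 + I·0.27.
I = (10 − 3.3) / (8.2 + 0.27) kΩ = 6.7 / 8.47 = 0.791 mA.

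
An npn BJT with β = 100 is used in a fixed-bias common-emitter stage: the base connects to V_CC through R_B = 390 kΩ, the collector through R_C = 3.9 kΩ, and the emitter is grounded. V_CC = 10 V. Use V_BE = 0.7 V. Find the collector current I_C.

I_C ≈ 2.4 mA

Base loop: V_CC = I_B·R_B + V_BE, so I_B = (10 − 0.7)/390 kΩ = 0.0238 mA.
In the active region I_C = β·I_B = 100 × 0.0238 = 2.38 mA.
Collector loop: V_CE = V_CC − I_C·R_C = 10 − 2.38×3.9 = 0.7 V.
Since V_CE = 0.7 V > V_CE(sat) ≈ 0.2 V, the transistor is in the active region as assumed.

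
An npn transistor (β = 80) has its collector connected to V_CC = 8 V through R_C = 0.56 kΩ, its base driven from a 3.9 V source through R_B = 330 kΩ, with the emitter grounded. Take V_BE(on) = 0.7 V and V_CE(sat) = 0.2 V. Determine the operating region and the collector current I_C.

active; I_C ≈ 0.78 mA

Assume active. Base-emitter loop: I_B = (V_BB − V_BE)/R_B = (3.9 − 0.7)/330 = 0.0097 mA.
I_C = β·I_B = 80×0.0097 = 0.776 mA.
V_CE = V_CC − I_C·R_C = 8 − 0.776×0.56 = 7.57 V > V_CE(sat), so the active-region assumption holds.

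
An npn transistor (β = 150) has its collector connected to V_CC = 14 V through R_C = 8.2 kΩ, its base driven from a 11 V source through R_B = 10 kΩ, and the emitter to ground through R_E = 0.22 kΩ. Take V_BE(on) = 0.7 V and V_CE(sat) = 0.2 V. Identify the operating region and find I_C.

Assume active: I_B = (11 − 0.7)/(10 + 151×0.22) = 0.238 mA, I_C = β·I_B = 35.7 mA.
Then V_CE = 14 − 35.7×8.2 − 36×0.22 = -287 V < 0.2 V — the active assumption fails.
Re-solve with V_CE = 0.2 V. KCL at the emitter: V_E/R_E = (V_BB−0.7−V_E)/R_B + (V_CC−0.2−V_E)/R_C, giving V_E = 0.569 V.
I_C = (V_CC − 0.2 − V_E)/R_C = (13.8 − 0.569)/8.2 = 1.61 mA.
Check: I_B = (10.3 − 0.569)/10 = 0.973 mA, and β·I_B = 146 mA > I_C, confirming saturation.

saturation; I_C ≈ 1.6 mA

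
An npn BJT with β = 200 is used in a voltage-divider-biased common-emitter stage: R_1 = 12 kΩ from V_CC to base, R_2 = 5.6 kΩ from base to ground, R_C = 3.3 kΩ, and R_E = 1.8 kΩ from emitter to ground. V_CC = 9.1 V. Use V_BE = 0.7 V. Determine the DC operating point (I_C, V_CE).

I_C ≈ 1.2 mA, V_CE ≈ 3 V

Thevenize the base divider: V_Th = V_CC·R_2/(R_1+R_2) = 9.1×5.6/17.6 = 2.9 V, R_Th = R_1‖R_2 = 3.82 kΩ.
Base-emitter loop: V_Th = I_B·R_Th + V_BE + (β+1)I_B·R_E, so I_B = (2.9 − 0.7) / (3.82 + 201×1.8) = 0.006 mA.
I_C = β·I_B = 200×0.006 = 1.2 mA, and I_E = (β+1)I_B = 1.21 mA.
V_CE = V_CC − I_C·R_C − I_E·R_E = 9.1 − 1.2×3.3 − 1.21×1.8 = 2.96 V.
V_CE = 2.96 V > 0.2 V confirms active-region operation.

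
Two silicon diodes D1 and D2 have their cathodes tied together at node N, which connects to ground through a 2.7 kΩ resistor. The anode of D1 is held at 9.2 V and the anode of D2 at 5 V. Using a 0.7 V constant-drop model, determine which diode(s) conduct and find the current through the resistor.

Only D1 conducts; I_R ≈ 3.1 mA

Assume both conduct. Then node N would need to be at both 9.2−0.7 = 8.5 V and 5−0.7 = 4.3 V, which is impossible.
Assume only D1 conducts: V_N = 9.2 − 0.7 = 8.5 V, so I_R = 8.5/2.7 = 3.15 mA.
Check D2: its anode-to-cathode voltage is 5 − 8.5 = -3.5 V < 0.7 V, so it is off. The assumption is consistent.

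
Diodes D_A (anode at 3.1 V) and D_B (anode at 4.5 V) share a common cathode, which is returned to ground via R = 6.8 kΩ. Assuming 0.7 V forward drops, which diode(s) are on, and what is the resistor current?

Assume both conduct. Then node N would need to be at both 3.1−0.7 = 2.4 V and 4.5−0.7 = 3.8 V, which is impossible.
Assume only D_B conducts: V_N = 4.5 − 0.7 = 3.8 V, so I_R = 3.8/6.8 = 0.559 mA.
Check D_A: its anode-to-cathode voltage is 3.1 − 3.8 = -0.7 V < 0.7 V, so it is off. The assumption is consistent.

Only D_B conducts; I_R ≈ 0.56 mA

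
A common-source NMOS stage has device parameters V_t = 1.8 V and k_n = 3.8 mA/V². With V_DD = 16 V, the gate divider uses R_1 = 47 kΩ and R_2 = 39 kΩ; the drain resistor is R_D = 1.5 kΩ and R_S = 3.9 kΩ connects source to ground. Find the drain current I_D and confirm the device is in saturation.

V_G = V_DD·R_2/(R_1+R_2) = 16×39/86 = 7.26 V.
Assume saturation: I_D = (k_n/2)(V_GS − V_t)² with V_GS = V_G − I_D·R_S = 7.26 − 3.9·I_D.
Substituting gives 28.9·I_D² − 81.9·I_D + 56.6 = 0, with roots I_D = 1.2 or 1.64 mA.
The root I_D = 1.64 mA gives V_GS = 0.872 V ≤ V_t, so take I_D = 1.2 mA.
Then V_GS = 2.59 V and V_DS = V_DD − I_D(R_D+R_S) = 16 − 1.2×5.4 = 9.54 V.
Saturation requires V_DS ≥ V_GS − V_t = 0.793 V; 9.54 ≥ 0.793 ✓.

I_D ≈ 1.2 mA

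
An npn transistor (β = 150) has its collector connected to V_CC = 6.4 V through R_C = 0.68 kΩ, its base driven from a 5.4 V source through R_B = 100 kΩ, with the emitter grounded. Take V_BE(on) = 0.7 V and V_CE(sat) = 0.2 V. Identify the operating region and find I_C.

active; I_C ≈ 7 mA

Assume active. Base-emitter loop: I_B = (V_BB − V_BE)/R_B = (5.4 − 0.7)/100 = 0.047 mA.
I_C = β·I_B = 150×0.047 = 7.05 mA.
V_CE = V_CC − I_C·R_C = 6.4 − 7.05×0.68 = 1.61 V > V_CE(sat), so the active-region assumption holds.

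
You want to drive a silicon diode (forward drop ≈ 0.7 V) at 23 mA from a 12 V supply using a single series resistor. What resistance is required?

The resistor drops V_S − V_D = 12 − 0.7 = 11.3 V at 23 mA.
R = 11.3 V / 23 mA = 0.491 kΩ.

R ≈ 0.49 kΩ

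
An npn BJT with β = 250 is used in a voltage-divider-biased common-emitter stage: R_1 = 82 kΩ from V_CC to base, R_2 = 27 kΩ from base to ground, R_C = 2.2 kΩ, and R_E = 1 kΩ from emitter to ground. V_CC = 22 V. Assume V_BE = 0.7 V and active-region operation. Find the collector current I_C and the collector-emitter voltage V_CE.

I_C ≈ 4.4 mA, V_CE ≈ 8 V

Thevenize the base divider: V_Th = V_CC·R_2/(R_1+R_2) = 22×27/109 = 5.45 V, R_Th = R_1‖R_2 = 20.3 kΩ.
Base-emitter loop: V_Th = I_B·R_Th + V_BE + (β+1)I_B·R_E, so I_B = (5.45 − 0.7) / (20.3 + 251×1) = 0.0175 mA.
I_C = β·I_B = 250×0.0175 = 4.38 mA, and I_E = (β+1)I_B = 4.39 mA.
V_CE = V_CC − I_C·R_C − I_E·R_E = 22 − 4.38×2.2 − 4.39×1 = 7.98 V.
V_CE = 7.98 V > 0.2 V confirms active-region operation.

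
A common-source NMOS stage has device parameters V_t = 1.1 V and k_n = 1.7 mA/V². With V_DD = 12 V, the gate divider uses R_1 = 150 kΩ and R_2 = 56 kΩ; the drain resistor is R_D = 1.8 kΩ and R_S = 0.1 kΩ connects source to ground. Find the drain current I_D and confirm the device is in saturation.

I_D ≈ 3 mA

V_G = V_DD·R_2/(R_1+R_2) = 12×56/206 = 3.26 V.
Assume saturation: I_D = (k_n/2)(V_GS − V_t)² with V_GS = V_G − I_D·R_S = 3.26 − 0.1·I_D.
Substituting gives 0.0085·I_D² − 1.37·I_D + 3.97 = 0, with roots I_D = 2.96 or 158 mA.
The root I_D = 158 mA gives V_GS = -12.5 V ≤ V_t, so take I_D = 2.96 mA.
Then V_GS = 2.97 V and V_DS = V_DD − I_D(R_D+R_S) = 12 − 2.96×1.9 = 6.38 V.
Saturation requires V_DS ≥ V_GS − V_t = 1.87 V; 6.38 ≥ 1.87 ✓.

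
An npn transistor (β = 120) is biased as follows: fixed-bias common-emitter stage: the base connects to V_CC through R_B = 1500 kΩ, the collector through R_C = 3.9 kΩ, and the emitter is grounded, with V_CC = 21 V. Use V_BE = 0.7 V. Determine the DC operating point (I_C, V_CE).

Base loop: V_CC = I_B·R_B + V_BE, so I_B = (21 − 0.7)/1500 kΩ = 0.0135 mA.
In the active region I_C = β·I_B = 120 × 0.0135 = 1.62 mA.
Collector loop: V_CE = V_CC − I_C·R_C = 21 − 1.62×3.9 = 14.7 V.
Since V_CE = 14.7 V > V_CE(sat) ≈ 0.2 V, the transistor is in the active region as assumed.

I_C ≈ 1.6 mA, V_CE ≈ 15 V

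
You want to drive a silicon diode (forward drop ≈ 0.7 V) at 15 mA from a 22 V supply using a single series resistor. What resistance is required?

R ≈ 1.4 kΩ

The resistor drops V_S − V_D = 22 − 0.7 = 21.3 V at 15 mA.
R = 21.3 V / 15 mA = 1.42 kΩ.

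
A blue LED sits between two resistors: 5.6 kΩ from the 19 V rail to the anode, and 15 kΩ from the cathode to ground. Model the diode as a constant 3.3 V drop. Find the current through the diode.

The two resistors are in series with the diode, so KVL gives 19 = I·5.6 + 3.3 + I·15.
I = (19 − 3.3) / (5.6 + 15) kΩ = 15.7 / 20.6 = 0.762 mA.

I ≈ 0.76 mA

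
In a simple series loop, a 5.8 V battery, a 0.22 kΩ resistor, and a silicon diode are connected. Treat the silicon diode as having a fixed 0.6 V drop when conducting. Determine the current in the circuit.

I ≈ 24 mA

KVL around the loop: 5.8 = V_D + I·R = 0.6 + I × 0.22 kΩ.
So I = (5.8 − 0.6) / 0.22 kΩ = 5.2 / 0.22 = 23.6 mA.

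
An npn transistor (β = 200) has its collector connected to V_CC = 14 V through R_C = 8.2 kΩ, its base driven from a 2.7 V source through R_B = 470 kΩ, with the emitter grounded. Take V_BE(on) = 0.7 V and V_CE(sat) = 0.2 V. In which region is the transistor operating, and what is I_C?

Assume active. Base-emitter loop: I_B = (V_BB − V_BE)/R_B = (2.7 − 0.7)/470 = 0.00426 mA.
I_C = β·I_B = 200×0.00426 = 0.851 mA.
V_CE = V_CC − I_C·R_C = 14 − 0.851×8.2 = 7.02 V > V_CE(sat), so the active-region assumption holds.

active; I_C ≈ 0.85 mA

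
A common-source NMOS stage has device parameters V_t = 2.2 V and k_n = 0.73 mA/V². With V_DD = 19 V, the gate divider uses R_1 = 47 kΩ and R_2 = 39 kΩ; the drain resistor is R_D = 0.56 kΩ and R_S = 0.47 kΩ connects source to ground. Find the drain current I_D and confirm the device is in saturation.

I_D ≈ 5.4 mA

V_G = V_DD·R_2/(R_1+R_2) = 19×39/86 = 8.62 V.
Assume saturation: I_D = (k_n/2)(V_GS − V_t)² with V_GS = V_G − I_D·R_S = 8.62 − 0.47·I_D.
Substituting gives 0.0806·I_D² − 3.2·I_D + 15 = 0, with roots I_D = 5.44 or 34.3 mA.
The root I_D = 34.3 mA gives V_GS = -7.49 V ≤ V_t, so take I_D = 5.44 mA.
Then V_GS = 6.06 V and V_DS = V_DD − I_D(R_D+R_S) = 19 − 5.44×1.03 = 13.4 V.
Saturation requires V_DS ≥ V_GS − V_t = 3.86 V; 13.4 ≥ 3.86 ✓.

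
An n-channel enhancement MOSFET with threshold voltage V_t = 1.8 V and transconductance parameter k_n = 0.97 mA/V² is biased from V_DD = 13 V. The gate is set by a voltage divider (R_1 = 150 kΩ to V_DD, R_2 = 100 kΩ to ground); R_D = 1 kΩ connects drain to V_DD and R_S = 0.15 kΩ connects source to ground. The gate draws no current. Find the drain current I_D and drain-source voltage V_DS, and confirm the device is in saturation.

I_D ≈ 3.9 mA, V_DS ≈ 8.6 V

V_G = V_DD·R_2/(R_1+R_2) = 13×100/250 = 5.2 V.
Assume saturation: I_D = (k_n/2)(V_GS − V_t)² with V_GS = V_G − I_D·R_S = 5.2 − 0.15·I_D.
Substituting gives 0.0109·I_D² − 1.49·I_D + 5.61 = 0, with roots I_D = 3.86 or 133 mA.
The root I_D = 133 mA gives V_GS = -14.8 V ≤ V_t, so take I_D = 3.86 mA.
Then V_GS = 4.62 V and V_DS = V_DD − I_D(R_D+R_S) = 13 − 3.86×1.15 = 8.56 V.
Saturation requires V_DS ≥ V_GS − V_t = 2.82 V; 8.56 ≥ 2.82 ✓.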